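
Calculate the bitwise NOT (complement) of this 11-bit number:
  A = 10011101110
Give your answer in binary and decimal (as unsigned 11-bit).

Flip each bit (0->1, 1->0):
  10011101110
  01100010001

Answer: 01100010001 (785)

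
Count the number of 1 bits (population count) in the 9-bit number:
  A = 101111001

101111001
1-bits at positions (from bit 0 = LSB): 0, 3, 4, 5, 6, 8
Count = 6

Answer: 6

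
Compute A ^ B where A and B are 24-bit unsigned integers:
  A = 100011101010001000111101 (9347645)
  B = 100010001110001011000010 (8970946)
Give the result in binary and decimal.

Apply ^ to each column (1 where bits differ):
  100011101010001000111101
^ 100010001110001011000010
--------------------------
  000001100100000011111111

Answer: 000001100100000011111111 (409855)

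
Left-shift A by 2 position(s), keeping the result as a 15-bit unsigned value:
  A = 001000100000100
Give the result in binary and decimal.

Shift left by 2: drop the top 2 bit(s), append 2 zero(s) on the right.
  001000100000100  ->  discard [00], keep [1000100000100], append 00
= 100010000010000

Answer: 100010000010000 (17424)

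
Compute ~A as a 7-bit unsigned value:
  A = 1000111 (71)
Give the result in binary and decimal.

Flip each bit (0->1, 1->0):
  1000111
  0111000

Answer: 0111000 (56)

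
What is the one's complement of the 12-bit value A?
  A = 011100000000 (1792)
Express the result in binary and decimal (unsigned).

Flip each bit (0->1, 1->0):
  011100000000
  100011111111

Answer: 100011111111 (2303)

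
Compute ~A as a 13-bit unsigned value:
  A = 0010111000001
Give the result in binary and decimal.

Flip each bit (0->1, 1->0):
  0010111000001
  1101000111110

Answer: 1101000111110 (6718)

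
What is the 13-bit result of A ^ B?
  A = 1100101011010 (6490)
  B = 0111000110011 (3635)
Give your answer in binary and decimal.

Apply ^ to each column (1 where bits differ):
  1100101011010
^ 0111000110011
---------------
  1011101101001

Answer: 1011101101001 (5993)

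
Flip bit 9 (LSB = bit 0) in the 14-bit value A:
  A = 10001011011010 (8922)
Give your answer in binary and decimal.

Mask = 1 << 9 = 00001000000000
Bit 9 of A is 1; XOR with the mask flips it to 0.
  10001011011010
^ 00001000000000
----------------
  10000011011010

Answer: 10000011011010 (8410)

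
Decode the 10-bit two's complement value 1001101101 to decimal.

MSB is 1, so the value is negative. Find the magnitude:
1. Invert bits:  0110010010
2. Add 1:        0110010011  = 403
3. Apply sign:   -403

Answer: -403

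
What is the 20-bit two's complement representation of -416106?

1. Binary of +416106:  01100101100101101010
2. Invert bits:     10011010011010010101
3. Add 1:           10011010011010010110

Answer: 10011010011010010110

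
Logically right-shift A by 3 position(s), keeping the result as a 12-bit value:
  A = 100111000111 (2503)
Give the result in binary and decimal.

Logical shift right by 3: drop the bottom 3 bit(s), prepend 3 zero(s) on the left.
  100111000111  ->  keep [100111000], discard [111], prepend 000
= 000100111000

Answer: 000100111000 (312)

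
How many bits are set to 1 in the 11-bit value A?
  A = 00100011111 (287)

00100011111
1-bits at positions (from bit 0 = LSB): 0, 1, 2, 3, 4, 8
Count = 6

Answer: 6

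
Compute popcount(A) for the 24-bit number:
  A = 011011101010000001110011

011011101010000001110011
1-bits at positions (from bit 0 = LSB): 0, 1, 4, 5, 6, 13, 15, 17, 18, 19, 21, 22
Count = 12

Answer: 12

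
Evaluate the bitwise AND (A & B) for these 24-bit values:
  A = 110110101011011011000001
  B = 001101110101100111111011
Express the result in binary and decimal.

Apply & to each column (1 only where both bits are 1):
  110110101011011011000001
& 001101110101100111111011
--------------------------
  000100100001000011000001

Answer: 000100100001000011000001 (1183937)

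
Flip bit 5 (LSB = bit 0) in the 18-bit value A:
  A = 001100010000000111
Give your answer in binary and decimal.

Mask = 1 << 5 = 000000000000100000
Bit 5 of A is 0; XOR with the mask flips it to 1.
  001100010000000111
^ 000000000000100000
--------------------
  001100010000100111

Answer: 001100010000100111 (50215)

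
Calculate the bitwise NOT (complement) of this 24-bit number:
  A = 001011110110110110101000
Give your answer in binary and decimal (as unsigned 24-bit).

Flip each bit (0->1, 1->0):
  001011110110110110101000
  110100001001001001010111

Answer: 110100001001001001010111 (13668951)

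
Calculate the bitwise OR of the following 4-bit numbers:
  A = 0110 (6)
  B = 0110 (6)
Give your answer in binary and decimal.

Apply | to each column (1 where either bit is 1):
  0110
| 0110
------
  0110

Answer: 0110 (6)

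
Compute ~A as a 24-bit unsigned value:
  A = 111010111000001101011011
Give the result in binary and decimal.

Flip each bit (0->1, 1->0):
  111010111000001101011011
  000101000111110010100100

Answer: 000101000111110010100100 (1342628)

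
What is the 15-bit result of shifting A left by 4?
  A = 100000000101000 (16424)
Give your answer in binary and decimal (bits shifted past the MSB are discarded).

Shift left by 4: drop the top 4 bit(s), append 4 zero(s) on the right.
  100000000101000  ->  discard [1000], keep [00000101000], append 0000
= 000001010000000

Answer: 000001010000000 (640)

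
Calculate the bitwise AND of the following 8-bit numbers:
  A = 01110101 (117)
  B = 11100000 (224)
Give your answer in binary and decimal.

Apply & to each column (1 only where both bits are 1):
  01110101
& 11100000
----------
  01100000

Answer: 01100000 (96)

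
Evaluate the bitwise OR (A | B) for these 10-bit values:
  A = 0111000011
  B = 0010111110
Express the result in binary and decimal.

Apply | to each column (1 where either bit is 1):
  0111000011
| 0010111110
------------
  0111111111

Answer: 0111111111 (511)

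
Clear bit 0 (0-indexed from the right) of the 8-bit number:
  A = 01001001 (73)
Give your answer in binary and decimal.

Mask = ~(1 << 0) = 11111110
Bit 0 of A is 1, so AND-ing with the mask clears it to 0.
  01001001
& 11111110
----------
  01001000

Answer: 01001000 (72)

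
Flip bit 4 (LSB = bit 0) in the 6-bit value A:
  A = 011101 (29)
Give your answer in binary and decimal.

Mask = 1 << 4 = 010000
Bit 4 of A is 1; XOR with the mask flips it to 0.
  011101
^ 010000
--------
  001101

Answer: 001101 (13)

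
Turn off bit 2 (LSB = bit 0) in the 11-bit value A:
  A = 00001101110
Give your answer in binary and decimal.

Mask = ~(1 << 2) = 11111111011
Bit 2 of A is 1, so AND-ing with the mask clears it to 0.
  00001101110
& 11111111011
-------------
  00001101010

Answer: 00001101010 (106)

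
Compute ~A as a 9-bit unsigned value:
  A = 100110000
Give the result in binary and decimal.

Flip each bit (0->1, 1->0):
  100110000
  011001111

Answer: 011001111 (207)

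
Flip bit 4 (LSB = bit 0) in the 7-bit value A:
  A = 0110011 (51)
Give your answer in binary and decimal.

Mask = 1 << 4 = 0010000
Bit 4 of A is 1; XOR with the mask flips it to 0.
  0110011
^ 0010000
---------
  0100011

Answer: 0100011 (35)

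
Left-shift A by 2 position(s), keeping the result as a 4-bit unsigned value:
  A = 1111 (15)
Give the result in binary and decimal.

Shift left by 2: drop the top 2 bit(s), append 2 zero(s) on the right.
  1111  ->  discard [11], keep [11], append 00
= 1100

Answer: 1100 (12)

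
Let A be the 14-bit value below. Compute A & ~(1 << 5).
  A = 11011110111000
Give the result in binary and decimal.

Mask = ~(1 << 5) = 11111111011111
Bit 5 of A is 1, so AND-ing with the mask clears it to 0.
  11011110111000
& 11111111011111
----------------
  11011110011000

Answer: 11011110011000 (14232)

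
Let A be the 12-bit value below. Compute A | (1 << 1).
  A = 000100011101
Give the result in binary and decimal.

Mask = 1 << 1 = 000000000010
Bit 1 of A is 0, so OR-ing with the mask flips it to 1.
  000100011101
| 000000000010
--------------
  000100011111

Answer: 000100011111 (287)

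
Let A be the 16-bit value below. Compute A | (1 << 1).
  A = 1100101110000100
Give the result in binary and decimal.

Mask = 1 << 1 = 0000000000000010
Bit 1 of A is 0, so OR-ing with the mask flips it to 1.
  1100101110000100
| 0000000000000010
------------------
  1100101110000110

Answer: 1100101110000110 (52102)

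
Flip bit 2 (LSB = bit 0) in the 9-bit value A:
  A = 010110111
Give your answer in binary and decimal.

Mask = 1 << 2 = 000000100
Bit 2 of A is 1; XOR with the mask flips it to 0.
  010110111
^ 000000100
-----------
  010110011

Answer: 010110011 (179)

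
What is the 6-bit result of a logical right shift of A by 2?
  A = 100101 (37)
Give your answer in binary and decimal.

Logical shift right by 2: drop the bottom 2 bit(s), prepend 2 zero(s) on the left.
  100101  ->  keep [1001], discard [01], prepend 00
= 001001

Answer: 001001 (9)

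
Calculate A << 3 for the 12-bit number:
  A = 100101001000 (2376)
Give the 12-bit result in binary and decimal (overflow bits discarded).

Shift left by 3: drop the top 3 bit(s), append 3 zero(s) on the right.
  100101001000  ->  discard [100], keep [101001000], append 000
= 101001000000

Answer: 101001000000 (2624)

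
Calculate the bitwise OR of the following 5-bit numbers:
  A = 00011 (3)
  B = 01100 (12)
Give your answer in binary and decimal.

Apply | to each column (1 where either bit is 1):
  00011
| 01100
-------
  01111

Answer: 01111 (15)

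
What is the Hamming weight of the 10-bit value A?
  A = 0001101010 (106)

0001101010
1-bits at positions (from bit 0 = LSB): 1, 3, 5, 6
Count = 4

Answer: 4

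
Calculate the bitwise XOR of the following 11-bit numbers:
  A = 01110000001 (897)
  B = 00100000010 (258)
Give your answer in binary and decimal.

Apply ^ to each column (1 where bits differ):
  01110000001
^ 00100000010
-------------
  01010000011

Answer: 01010000011 (643)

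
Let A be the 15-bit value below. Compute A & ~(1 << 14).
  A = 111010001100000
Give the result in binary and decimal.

Mask = ~(1 << 14) = 011111111111111
Bit 14 of A is 1, so AND-ing with the mask clears it to 0.
  111010001100000
& 011111111111111
-----------------
  011010001100000

Answer: 011010001100000 (13408)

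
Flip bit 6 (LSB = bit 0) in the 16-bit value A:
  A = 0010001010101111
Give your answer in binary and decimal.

Mask = 1 << 6 = 0000000001000000
Bit 6 of A is 0; XOR with the mask flips it to 1.
  0010001010101111
^ 0000000001000000
------------------
  0010001011101111

Answer: 0010001011101111 (8943)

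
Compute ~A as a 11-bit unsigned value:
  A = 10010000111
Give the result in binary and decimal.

Flip each bit (0->1, 1->0):
  10010000111
  01101111000

Answer: 01101111000 (888)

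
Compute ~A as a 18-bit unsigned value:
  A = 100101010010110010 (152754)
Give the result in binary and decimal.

Flip each bit (0->1, 1->0):
  100101010010110010
  011010101101001101

Answer: 011010101101001101 (109389)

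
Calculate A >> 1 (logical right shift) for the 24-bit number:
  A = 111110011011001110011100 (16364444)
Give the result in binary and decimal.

Logical shift right by 1: drop the bottom 1 bit(s), prepend 1 zero(s) on the left.
  111110011011001110011100  ->  keep [11111001101100111001110], discard [0], prepend 0
= 011111001101100111001110

Answer: 011111001101100111001110 (8182222)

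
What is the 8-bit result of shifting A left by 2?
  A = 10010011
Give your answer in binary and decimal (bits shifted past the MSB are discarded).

Shift left by 2: drop the top 2 bit(s), append 2 zero(s) on the right.
  10010011  ->  discard [10], keep [010011], append 00
= 01001100

Answer: 01001100 (76)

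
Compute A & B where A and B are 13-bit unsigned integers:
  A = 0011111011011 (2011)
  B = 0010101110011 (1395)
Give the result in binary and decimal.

Apply & to each column (1 only where both bits are 1):
  0011111011011
& 0010101110011
---------------
  0010101010011

Answer: 0010101010011 (1363)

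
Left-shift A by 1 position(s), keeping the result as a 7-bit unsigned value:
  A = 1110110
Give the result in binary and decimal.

Shift left by 1: drop the top 1 bit(s), append 1 zero(s) on the right.
  1110110  ->  discard [1], keep [110110], append 0
= 1101100

Answer: 1101100 (108)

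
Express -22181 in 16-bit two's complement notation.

1. Binary of +22181:  0101011010100101
2. Invert bits:     1010100101011010
3. Add 1:           1010100101011011

Answer: 1010100101011011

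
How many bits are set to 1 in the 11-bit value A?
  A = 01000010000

01000010000
1-bits at positions (from bit 0 = LSB): 4, 9
Count = 2

Answer: 2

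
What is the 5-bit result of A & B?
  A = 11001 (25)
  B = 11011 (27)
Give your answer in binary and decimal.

Apply & to each column (1 only where both bits are 1):
  11001
& 11011
-------
  11001

Answer: 11001 (25)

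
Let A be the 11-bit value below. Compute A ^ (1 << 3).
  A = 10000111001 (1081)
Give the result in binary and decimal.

Mask = 1 << 3 = 00000001000
Bit 3 of A is 1; XOR with the mask flips it to 0.
  10000111001
^ 00000001000
-------------
  10000110001

Answer: 10000110001 (1073)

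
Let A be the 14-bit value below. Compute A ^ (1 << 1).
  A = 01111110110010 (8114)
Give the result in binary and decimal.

Mask = 1 << 1 = 00000000000010
Bit 1 of A is 1; XOR with the mask flips it to 0.
  01111110110010
^ 00000000000010
----------------
  01111110110000

Answer: 01111110110000 (8112)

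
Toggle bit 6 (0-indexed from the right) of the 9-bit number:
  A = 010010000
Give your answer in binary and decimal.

Mask = 1 << 6 = 001000000
Bit 6 of A is 0; XOR with the mask flips it to 1.
  010010000
^ 001000000
-----------
  011010000

Answer: 011010000 (208)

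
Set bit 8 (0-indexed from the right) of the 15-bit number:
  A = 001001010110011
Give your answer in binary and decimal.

Mask = 1 << 8 = 000000100000000
Bit 8 of A is 0, so OR-ing with the mask flips it to 1.
  001001010110011
| 000000100000000
-----------------
  001001110110011

Answer: 001001110110011 (5043)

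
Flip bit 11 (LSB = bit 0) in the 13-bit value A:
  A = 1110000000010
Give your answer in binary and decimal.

Mask = 1 << 11 = 0100000000000
Bit 11 of A is 1; XOR with the mask flips it to 0.
  1110000000010
^ 0100000000000
---------------
  1010000000010

Answer: 1010000000010 (5122)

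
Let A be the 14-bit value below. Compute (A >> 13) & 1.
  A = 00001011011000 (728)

Bit 13 is the 14th from the right.
  00001011011000
  ^
That bit is 0.

Answer: 0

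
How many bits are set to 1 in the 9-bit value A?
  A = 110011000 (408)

110011000
1-bits at positions (from bit 0 = LSB): 3, 4, 7, 8
Count = 4

Answer: 4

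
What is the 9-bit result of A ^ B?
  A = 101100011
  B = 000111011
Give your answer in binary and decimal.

Apply ^ to each column (1 where bits differ):
  101100011
^ 000111011
-----------
  101011000

Answer: 101011000 (344)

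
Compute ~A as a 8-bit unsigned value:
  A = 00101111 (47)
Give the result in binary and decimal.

Flip each bit (0->1, 1->0):
  00101111
  11010000

Answer: 11010000 (208)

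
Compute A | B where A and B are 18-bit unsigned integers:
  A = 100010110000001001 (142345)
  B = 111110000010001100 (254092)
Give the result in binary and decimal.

Apply | to each column (1 where either bit is 1):
  100010110000001001
| 111110000010001100
--------------------
  111110110010001101

Answer: 111110110010001101 (257165)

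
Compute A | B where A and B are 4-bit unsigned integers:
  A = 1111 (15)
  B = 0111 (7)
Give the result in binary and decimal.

Apply | to each column (1 where either bit is 1):
  1111
| 0111
------
  1111

Answer: 1111 (15)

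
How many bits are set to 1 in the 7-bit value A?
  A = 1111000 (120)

1111000
1-bits at positions (from bit 0 = LSB): 3, 4, 5, 6
Count = 4

Answer: 4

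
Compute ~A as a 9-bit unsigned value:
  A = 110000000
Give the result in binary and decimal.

Flip each bit (0->1, 1->0):
  110000000
  001111111

Answer: 001111111 (127)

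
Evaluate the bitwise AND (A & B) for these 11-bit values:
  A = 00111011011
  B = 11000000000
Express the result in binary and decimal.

Apply & to each column (1 only where both bits are 1):
  00111011011
& 11000000000
-------------
  00000000000

Answer: 00000000000 (0)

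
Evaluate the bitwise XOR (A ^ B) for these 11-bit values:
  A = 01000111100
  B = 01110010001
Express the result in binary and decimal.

Apply ^ to each column (1 where bits differ):
  01000111100
^ 01110010001
-------------
  00110101101

Answer: 00110101101 (429)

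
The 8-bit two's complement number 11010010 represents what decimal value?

MSB is 1, so the value is negative. Find the magnitude:
1. Invert bits:  00101101
2. Add 1:        00101110  = 46
3. Apply sign:   -46

Answer: -46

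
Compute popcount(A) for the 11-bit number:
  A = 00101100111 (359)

00101100111
1-bits at positions (from bit 0 = LSB): 0, 1, 2, 5, 6, 8
Count = 6

Answer: 6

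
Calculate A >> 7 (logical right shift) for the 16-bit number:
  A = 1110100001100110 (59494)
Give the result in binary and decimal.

Logical shift right by 7: drop the bottom 7 bit(s), prepend 7 zero(s) on the left.
  1110100001100110  ->  keep [111010000], discard [1100110], prepend 0000000
= 0000000111010000

Answer: 0000000111010000 (464)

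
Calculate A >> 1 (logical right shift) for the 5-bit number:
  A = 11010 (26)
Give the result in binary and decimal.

Logical shift right by 1: drop the bottom 1 bit(s), prepend 1 zero(s) on the left.
  11010  ->  keep [1101], discard [0], prepend 0
= 01101

Answer: 01101 (13)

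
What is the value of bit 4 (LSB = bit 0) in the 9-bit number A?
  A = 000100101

Bit 4 is the 5th from the right.
  000100101
      ^
That bit is 0.

Answer: 0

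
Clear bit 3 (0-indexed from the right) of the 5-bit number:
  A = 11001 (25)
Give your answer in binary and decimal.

Mask = ~(1 << 3) = 10111
Bit 3 of A is 1, so AND-ing with the mask clears it to 0.
  11001
& 10111
-------
  10001

Answer: 10001 (17)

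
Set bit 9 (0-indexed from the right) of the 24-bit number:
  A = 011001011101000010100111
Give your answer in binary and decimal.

Mask = 1 << 9 = 000000000000001000000000
Bit 9 of A is 0, so OR-ing with the mask flips it to 1.
  011001011101000010100111
| 000000000000001000000000
--------------------------
  011001011101001010100111

Answer: 011001011101001010100111 (6673063)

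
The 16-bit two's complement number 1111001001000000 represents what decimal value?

MSB is 1, so the value is negative. Find the magnitude:
1. Invert bits:  0000110110111111
2. Add 1:        0000110111000000  = 3520
3. Apply sign:   -3520

Answer: -3520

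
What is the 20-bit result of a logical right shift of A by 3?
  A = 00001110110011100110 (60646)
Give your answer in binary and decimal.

Logical shift right by 3: drop the bottom 3 bit(s), prepend 3 zero(s) on the left.
  00001110110011100110  ->  keep [00001110110011100], discard [110], prepend 000
= 00000001110110011100

Answer: 00000001110110011100 (7580)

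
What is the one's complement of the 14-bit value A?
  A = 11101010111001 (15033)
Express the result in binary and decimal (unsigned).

Flip each bit (0->1, 1->0):
  11101010111001
  00010101000110

Answer: 00010101000110 (1350)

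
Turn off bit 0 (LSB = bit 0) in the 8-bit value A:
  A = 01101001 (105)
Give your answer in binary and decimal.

Mask = ~(1 << 0) = 11111110
Bit 0 of A is 1, so AND-ing with the mask clears it to 0.
  01101001
& 11111110
----------
  01101000

Answer: 01101000 (104)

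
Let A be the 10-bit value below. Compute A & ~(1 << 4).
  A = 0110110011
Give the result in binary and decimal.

Mask = ~(1 << 4) = 1111101111
Bit 4 of A is 1, so AND-ing with the mask clears it to 0.
  0110110011
& 1111101111
------------
  0110100011

Answer: 0110100011 (419)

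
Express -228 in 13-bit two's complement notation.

1. Binary of +228:  0000011100100
2. Invert bits:     1111100011011
3. Add 1:           1111100011100

Answer: 1111100011100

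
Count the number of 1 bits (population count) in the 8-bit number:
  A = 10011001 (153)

10011001
1-bits at positions (from bit 0 = LSB): 0, 3, 4, 7
Count = 4

Answer: 4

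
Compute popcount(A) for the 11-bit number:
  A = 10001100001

10001100001
1-bits at positions (from bit 0 = LSB): 0, 5, 6, 10
Count = 4

Answer: 4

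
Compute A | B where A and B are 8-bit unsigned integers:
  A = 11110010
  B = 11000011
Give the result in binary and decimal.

Apply | to each column (1 where either bit is 1):
  11110010
| 11000011
----------
  11110011

Answer: 11110011 (243)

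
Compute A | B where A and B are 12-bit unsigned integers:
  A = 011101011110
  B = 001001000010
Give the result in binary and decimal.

Apply | to each column (1 where either bit is 1):
  011101011110
| 001001000010
--------------
  011101011110

Answer: 011101011110 (1886)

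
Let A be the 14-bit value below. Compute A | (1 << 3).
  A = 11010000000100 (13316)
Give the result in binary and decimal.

Mask = 1 << 3 = 00000000001000
Bit 3 of A is 0, so OR-ing with the mask flips it to 1.
  11010000000100
| 00000000001000
----------------
  11010000001100

Answer: 11010000001100 (13324)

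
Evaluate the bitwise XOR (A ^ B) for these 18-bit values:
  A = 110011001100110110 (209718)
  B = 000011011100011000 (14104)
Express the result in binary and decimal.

Apply ^ to each column (1 where bits differ):
  110011001100110110
^ 000011011100011000
--------------------
  110000010000101110

Answer: 110000010000101110 (197678)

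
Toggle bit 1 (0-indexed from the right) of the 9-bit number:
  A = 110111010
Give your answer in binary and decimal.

Mask = 1 << 1 = 000000010
Bit 1 of A is 1; XOR with the mask flips it to 0.
  110111010
^ 000000010
-----------
  110111000

Answer: 110111000 (440)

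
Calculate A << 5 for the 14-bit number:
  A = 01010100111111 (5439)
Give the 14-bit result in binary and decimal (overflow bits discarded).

Shift left by 5: drop the top 5 bit(s), append 5 zero(s) on the right.
  01010100111111  ->  discard [01010], keep [100111111], append 00000
= 10011111100000

Answer: 10011111100000 (10208)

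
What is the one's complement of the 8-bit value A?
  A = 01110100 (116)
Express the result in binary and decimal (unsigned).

Flip each bit (0->1, 1->0):
  01110100
  10001011

Answer: 10001011 (139)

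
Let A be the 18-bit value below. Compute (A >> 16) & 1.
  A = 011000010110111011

Bit 16 is the 17th from the right.
  011000010110111011
   ^
That bit is 1.

Answer: 1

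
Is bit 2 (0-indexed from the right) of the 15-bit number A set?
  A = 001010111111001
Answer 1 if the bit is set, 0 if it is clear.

Bit 2 is the 3rd from the right.
  001010111111001
              ^
That bit is 0.

Answer: 0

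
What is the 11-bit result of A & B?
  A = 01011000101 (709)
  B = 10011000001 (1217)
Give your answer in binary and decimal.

Apply & to each column (1 only where both bits are 1):
  01011000101
& 10011000001
-------------
  00011000001

Answer: 00011000001 (193)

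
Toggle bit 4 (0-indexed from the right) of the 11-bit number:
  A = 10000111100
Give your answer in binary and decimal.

Mask = 1 << 4 = 00000010000
Bit 4 of A is 1; XOR with the mask flips it to 0.
  10000111100
^ 00000010000
-------------
  10000101100

Answer: 10000101100 (1068)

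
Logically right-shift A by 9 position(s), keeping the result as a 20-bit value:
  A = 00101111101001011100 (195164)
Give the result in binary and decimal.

Logical shift right by 9: drop the bottom 9 bit(s), prepend 9 zero(s) on the left.
  00101111101001011100  ->  keep [00101111101], discard [001011100], prepend 000000000
= 00000000000101111101

Answer: 00000000000101111101 (381)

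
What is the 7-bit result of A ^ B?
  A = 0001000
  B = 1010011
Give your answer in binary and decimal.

Apply ^ to each column (1 where bits differ):
  0001000
^ 1010011
---------
  1011011

Answer: 1011011 (91)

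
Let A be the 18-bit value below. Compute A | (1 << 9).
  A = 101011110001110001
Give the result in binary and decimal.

Mask = 1 << 9 = 000000001000000000
Bit 9 of A is 0, so OR-ing with the mask flips it to 1.
  101011110001110001
| 000000001000000000
--------------------
  101011111001110001

Answer: 101011111001110001 (179825)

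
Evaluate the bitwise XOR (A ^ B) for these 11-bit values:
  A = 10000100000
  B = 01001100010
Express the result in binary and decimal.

Apply ^ to each column (1 where bits differ):
  10000100000
^ 01001100010
-------------
  11001000010

Answer: 11001000010 (1602)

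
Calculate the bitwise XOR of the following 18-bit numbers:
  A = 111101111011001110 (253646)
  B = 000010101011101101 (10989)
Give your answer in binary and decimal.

Apply ^ to each column (1 where bits differ):
  111101111011001110
^ 000010101011101101
--------------------
  111111010000100011

Answer: 111111010000100011 (259107)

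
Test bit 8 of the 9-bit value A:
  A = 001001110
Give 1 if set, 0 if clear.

Bit 8 is the 9th from the right.
  001001110
  ^
That bit is 0.

Answer: 0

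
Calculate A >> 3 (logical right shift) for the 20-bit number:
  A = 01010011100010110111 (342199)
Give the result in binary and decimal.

Logical shift right by 3: drop the bottom 3 bit(s), prepend 3 zero(s) on the left.
  01010011100010110111  ->  keep [01010011100010110], discard [111], prepend 000
= 00001010011100010110

Answer: 00001010011100010110 (42774)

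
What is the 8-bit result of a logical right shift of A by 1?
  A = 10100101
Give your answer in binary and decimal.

Logical shift right by 1: drop the bottom 1 bit(s), prepend 1 zero(s) on the left.
  10100101  ->  keep [1010010], discard [1], prepend 0
= 01010010

Answer: 01010010 (82)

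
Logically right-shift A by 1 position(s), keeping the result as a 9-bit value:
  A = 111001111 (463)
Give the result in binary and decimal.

Logical shift right by 1: drop the bottom 1 bit(s), prepend 1 zero(s) on the left.
  111001111  ->  keep [11100111], discard [1], prepend 0
= 011100111

Answer: 011100111 (231)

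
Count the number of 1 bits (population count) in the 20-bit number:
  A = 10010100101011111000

10010100101011111000
1-bits at positions (from bit 0 = LSB): 3, 4, 5, 6, 7, 9, 11, 14, 16, 19
Count = 10

Answer: 10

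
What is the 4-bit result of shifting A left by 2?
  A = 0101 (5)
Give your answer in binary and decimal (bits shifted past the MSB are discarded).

Shift left by 2: drop the top 2 bit(s), append 2 zero(s) on the right.
  0101  ->  discard [01], keep [01], append 00
= 0100

Answer: 0100 (4)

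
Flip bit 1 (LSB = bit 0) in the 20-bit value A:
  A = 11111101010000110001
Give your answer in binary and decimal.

Mask = 1 << 1 = 00000000000000000010
Bit 1 of A is 0; XOR with the mask flips it to 1.
  11111101010000110001
^ 00000000000000000010
----------------------
  11111101010000110011

Answer: 11111101010000110011 (1037363)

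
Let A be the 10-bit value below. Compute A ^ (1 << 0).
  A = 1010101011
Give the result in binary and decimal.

Mask = 1 << 0 = 0000000001
Bit 0 of A is 1; XOR with the mask flips it to 0.
  1010101011
^ 0000000001
------------
  1010101010

Answer: 1010101010 (682)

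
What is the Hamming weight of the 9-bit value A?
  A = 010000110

010000110
1-bits at positions (from bit 0 = LSB): 1, 2, 7
Count = 3

Answer: 3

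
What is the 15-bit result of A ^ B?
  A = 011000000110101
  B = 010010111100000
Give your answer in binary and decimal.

Apply ^ to each column (1 where bits differ):
  011000000110101
^ 010010111100000
-----------------
  001010111010101

Answer: 001010111010101 (5589)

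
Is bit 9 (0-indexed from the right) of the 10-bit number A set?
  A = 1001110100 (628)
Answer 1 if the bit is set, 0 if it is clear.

Bit 9 is the 10th from the right.
  1001110100
  ^
That bit is 1.

Answer: 1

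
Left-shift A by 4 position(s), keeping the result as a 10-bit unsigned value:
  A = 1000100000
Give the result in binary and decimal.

Shift left by 4: drop the top 4 bit(s), append 4 zero(s) on the right.
  1000100000  ->  discard [1000], keep [100000], append 0000
= 1000000000

Answer: 1000000000 (512)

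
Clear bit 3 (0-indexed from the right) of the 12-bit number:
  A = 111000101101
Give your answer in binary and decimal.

Mask = ~(1 << 3) = 111111110111
Bit 3 of A is 1, so AND-ing with the mask clears it to 0.
  111000101101
& 111111110111
--------------
  111000100101

Answer: 111000100101 (3621)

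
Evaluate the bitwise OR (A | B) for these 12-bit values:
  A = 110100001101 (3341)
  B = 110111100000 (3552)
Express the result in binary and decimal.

Apply | to each column (1 where either bit is 1):
  110100001101
| 110111100000
--------------
  110111101101

Answer: 110111101101 (3565)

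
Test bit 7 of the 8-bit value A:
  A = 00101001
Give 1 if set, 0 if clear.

Bit 7 is the 8th from the right.
  00101001
  ^
That bit is 0.

Answer: 0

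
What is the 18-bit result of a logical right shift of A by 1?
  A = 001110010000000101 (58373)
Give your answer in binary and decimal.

Logical shift right by 1: drop the bottom 1 bit(s), prepend 1 zero(s) on the left.
  001110010000000101  ->  keep [00111001000000010], discard [1], prepend 0
= 000111001000000010

Answer: 000111001000000010 (29186)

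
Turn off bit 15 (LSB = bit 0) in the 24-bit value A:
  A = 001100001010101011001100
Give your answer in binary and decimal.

Mask = ~(1 << 15) = 111111110111111111111111
Bit 15 of A is 1, so AND-ing with the mask clears it to 0.
  001100001010101011001100
& 111111110111111111111111
--------------------------
  001100000010101011001100

Answer: 001100000010101011001100 (3156684)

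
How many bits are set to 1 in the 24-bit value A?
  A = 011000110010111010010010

011000110010111010010010
1-bits at positions (from bit 0 = LSB): 1, 4, 7, 9, 10, 11, 13, 16, 17, 21, 22
Count = 11

Answer: 11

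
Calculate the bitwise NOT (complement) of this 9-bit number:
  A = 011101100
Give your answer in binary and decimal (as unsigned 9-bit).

Flip each bit (0->1, 1->0):
  011101100
  100010011

Answer: 100010011 (275)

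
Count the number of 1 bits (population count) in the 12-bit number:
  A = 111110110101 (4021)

111110110101
1-bits at positions (from bit 0 = LSB): 0, 2, 4, 5, 7, 8, 9, 10, 11
Count = 9

Answer: 9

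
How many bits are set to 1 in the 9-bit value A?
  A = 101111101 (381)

101111101
1-bits at positions (from bit 0 = LSB): 0, 2, 3, 4, 5, 6, 8
Count = 7

Answer: 7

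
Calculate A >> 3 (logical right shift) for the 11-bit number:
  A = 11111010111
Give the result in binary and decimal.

Logical shift right by 3: drop the bottom 3 bit(s), prepend 3 zero(s) on the left.
  11111010111  ->  keep [11111010], discard [111], prepend 000
= 00011111010

Answer: 00011111010 (250)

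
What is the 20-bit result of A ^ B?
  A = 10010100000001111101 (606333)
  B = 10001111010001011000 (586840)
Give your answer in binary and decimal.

Apply ^ to each column (1 where bits differ):
  10010100000001111101
^ 10001111010001011000
----------------------
  00011011010000100101

Answer: 00011011010000100101 (111653)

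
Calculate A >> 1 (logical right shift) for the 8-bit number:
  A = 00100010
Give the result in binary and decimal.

Logical shift right by 1: drop the bottom 1 bit(s), prepend 1 zero(s) on the left.
  00100010  ->  keep [0010001], discard [0], prepend 0
= 00010001

Answer: 00010001 (17)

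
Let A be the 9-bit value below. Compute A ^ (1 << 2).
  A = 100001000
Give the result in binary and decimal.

Mask = 1 << 2 = 000000100
Bit 2 of A is 0; XOR with the mask flips it to 1.
  100001000
^ 000000100
-----------
  100001100

Answer: 100001100 (268)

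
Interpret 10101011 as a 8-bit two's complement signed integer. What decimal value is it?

MSB is 1, so the value is negative. Find the magnitude:
1. Invert bits:  01010100
2. Add 1:        01010101  = 85
3. Apply sign:   -85

Answer: -85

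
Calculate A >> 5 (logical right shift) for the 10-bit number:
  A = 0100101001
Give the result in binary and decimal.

Logical shift right by 5: drop the bottom 5 bit(s), prepend 5 zero(s) on the left.
  0100101001  ->  keep [01001], discard [01001], prepend 00000
= 0000001001

Answer: 0000001001 (9)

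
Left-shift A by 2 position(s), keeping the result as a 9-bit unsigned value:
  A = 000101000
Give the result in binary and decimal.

Shift left by 2: drop the top 2 bit(s), append 2 zero(s) on the right.
  000101000  ->  discard [00], keep [0101000], append 00
= 010100000

Answer: 010100000 (160)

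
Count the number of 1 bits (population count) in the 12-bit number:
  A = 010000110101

010000110101
1-bits at positions (from bit 0 = LSB): 0, 2, 4, 5, 10
Count = 5

Answer: 5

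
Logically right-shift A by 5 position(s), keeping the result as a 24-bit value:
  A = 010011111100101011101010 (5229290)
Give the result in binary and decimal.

Logical shift right by 5: drop the bottom 5 bit(s), prepend 5 zero(s) on the left.
  010011111100101011101010  ->  keep [0100111111001010111], discard [01010], prepend 00000
= 000000100111111001010111

Answer: 000000100111111001010111 (163415)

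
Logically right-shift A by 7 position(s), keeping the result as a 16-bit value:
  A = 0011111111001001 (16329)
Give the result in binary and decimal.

Logical shift right by 7: drop the bottom 7 bit(s), prepend 7 zero(s) on the left.
  0011111111001001  ->  keep [001111111], discard [1001001], prepend 0000000
= 0000000001111111

Answer: 0000000001111111 (127)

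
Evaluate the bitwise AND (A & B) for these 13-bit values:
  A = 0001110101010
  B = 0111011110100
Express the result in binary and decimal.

Apply & to each column (1 only where both bits are 1):
  0001110101010
& 0111011110100
---------------
  0001010100000

Answer: 0001010100000 (672)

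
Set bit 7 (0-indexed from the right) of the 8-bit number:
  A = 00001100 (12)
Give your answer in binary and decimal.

Mask = 1 << 7 = 10000000
Bit 7 of A is 0, so OR-ing with the mask flips it to 1.
  00001100
| 10000000
----------
  10001100

Answer: 10001100 (140)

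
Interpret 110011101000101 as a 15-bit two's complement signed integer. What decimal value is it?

MSB is 1, so the value is negative. Find the magnitude:
1. Invert bits:  001100010111010
2. Add 1:        001100010111011  = 6331
3. Apply sign:   -6331

Answer: -6331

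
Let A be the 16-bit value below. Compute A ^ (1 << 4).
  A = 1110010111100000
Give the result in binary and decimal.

Mask = 1 << 4 = 0000000000010000
Bit 4 of A is 0; XOR with the mask flips it to 1.
  1110010111100000
^ 0000000000010000
------------------
  1110010111110000

Answer: 1110010111110000 (58864)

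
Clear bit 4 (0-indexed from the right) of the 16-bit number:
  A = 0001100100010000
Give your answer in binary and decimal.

Mask = ~(1 << 4) = 1111111111101111
Bit 4 of A is 1, so AND-ing with the mask clears it to 0.
  0001100100010000
& 1111111111101111
------------------
  0001100100000000

Answer: 0001100100000000 (6400)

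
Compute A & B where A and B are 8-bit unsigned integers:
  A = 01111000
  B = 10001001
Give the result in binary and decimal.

Apply & to each column (1 only where both bits are 1):
  01111000
& 10001001
----------
  00001000

Answer: 00001000 (8)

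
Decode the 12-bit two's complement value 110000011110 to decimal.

MSB is 1, so the value is negative. Find the magnitude:
1. Invert bits:  001111100001
2. Add 1:        001111100010  = 994
3. Apply sign:   -994

Answer: -994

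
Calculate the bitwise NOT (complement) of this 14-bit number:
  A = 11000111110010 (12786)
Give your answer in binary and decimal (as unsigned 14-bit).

Flip each bit (0->1, 1->0):
  11000111110010
  00111000001101

Answer: 00111000001101 (3597)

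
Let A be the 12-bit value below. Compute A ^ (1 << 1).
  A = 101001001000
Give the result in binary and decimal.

Mask = 1 << 1 = 000000000010
Bit 1 of A is 0; XOR with the mask flips it to 1.
  101001001000
^ 000000000010
--------------
  101001001010

Answer: 101001001010 (2634)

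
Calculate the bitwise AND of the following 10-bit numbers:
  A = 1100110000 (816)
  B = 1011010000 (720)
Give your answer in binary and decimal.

Apply & to each column (1 only where both bits are 1):
  1100110000
& 1011010000
------------
  1000010000

Answer: 1000010000 (528)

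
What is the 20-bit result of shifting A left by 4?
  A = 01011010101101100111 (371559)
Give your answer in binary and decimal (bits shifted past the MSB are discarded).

Shift left by 4: drop the top 4 bit(s), append 4 zero(s) on the right.
  01011010101101100111  ->  discard [0101], keep [1010101101100111], append 0000
= 10101011011001110000

Answer: 10101011011001110000 (702064)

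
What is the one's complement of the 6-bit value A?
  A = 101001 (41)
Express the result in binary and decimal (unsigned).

Flip each bit (0->1, 1->0):
  101001
  010110

Answer: 010110 (22)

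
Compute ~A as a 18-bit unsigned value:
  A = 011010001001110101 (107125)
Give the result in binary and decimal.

Flip each bit (0->1, 1->0):
  011010001001110101
  100101110110001010

Answer: 100101110110001010 (155018)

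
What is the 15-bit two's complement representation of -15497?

1. Binary of +15497:  011110010001001
2. Invert bits:     100001101110110
3. Add 1:           100001101110111

Answer: 100001101110111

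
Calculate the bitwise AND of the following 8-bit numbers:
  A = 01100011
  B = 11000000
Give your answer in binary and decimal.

Apply & to each column (1 only where both bits are 1):
  01100011
& 11000000
----------
  01000000

Answer: 01000000 (64)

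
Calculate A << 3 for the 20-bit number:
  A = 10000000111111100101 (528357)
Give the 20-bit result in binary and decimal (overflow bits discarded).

Shift left by 3: drop the top 3 bit(s), append 3 zero(s) on the right.
  10000000111111100101  ->  discard [100], keep [00000111111100101], append 000
= 00000111111100101000

Answer: 00000111111100101000 (32552)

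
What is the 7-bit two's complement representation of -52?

1. Binary of +52:  0110100
2. Invert bits:     1001011
3. Add 1:           1001100

Answer: 1001100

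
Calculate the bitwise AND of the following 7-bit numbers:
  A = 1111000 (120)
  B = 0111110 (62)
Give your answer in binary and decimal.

Apply & to each column (1 only where both bits are 1):
  1111000
& 0111110
---------
  0111000

Answer: 0111000 (56)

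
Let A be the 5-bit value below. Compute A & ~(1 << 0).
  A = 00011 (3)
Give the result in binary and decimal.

Mask = ~(1 << 0) = 11110
Bit 0 of A is 1, so AND-ing with the mask clears it to 0.
  00011
& 11110
-------
  00010

Answer: 00010 (2)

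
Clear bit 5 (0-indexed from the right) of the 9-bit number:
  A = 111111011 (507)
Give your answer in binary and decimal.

Mask = ~(1 << 5) = 111011111
Bit 5 of A is 1, so AND-ing with the mask clears it to 0.
  111111011
& 111011111
-----------
  111011011

Answer: 111011011 (475)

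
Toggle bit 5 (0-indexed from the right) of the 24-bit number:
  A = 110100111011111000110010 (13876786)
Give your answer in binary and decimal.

Mask = 1 << 5 = 000000000000000000100000
Bit 5 of A is 1; XOR with the mask flips it to 0.
  110100111011111000110010
^ 000000000000000000100000
--------------------------
  110100111011111000010010

Answer: 110100111011111000010010 (13876754)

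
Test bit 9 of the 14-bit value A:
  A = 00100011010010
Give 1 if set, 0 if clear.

Bit 9 is the 10th from the right.
  00100011010010
      ^
That bit is 0.

Answer: 0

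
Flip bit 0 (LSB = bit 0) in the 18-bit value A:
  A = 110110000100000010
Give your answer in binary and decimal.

Mask = 1 << 0 = 000000000000000001
Bit 0 of A is 0; XOR with the mask flips it to 1.
  110110000100000010
^ 000000000000000001
--------------------
  110110000100000011

Answer: 110110000100000011 (221443)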